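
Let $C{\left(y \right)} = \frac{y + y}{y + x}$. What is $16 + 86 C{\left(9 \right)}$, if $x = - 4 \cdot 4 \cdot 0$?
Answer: $188$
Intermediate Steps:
$x = 0$ ($x = \left(-4\right) 0 = 0$)
$C{\left(y \right)} = 2$ ($C{\left(y \right)} = \frac{y + y}{y + 0} = \frac{2 y}{y} = 2$)
$16 + 86 C{\left(9 \right)} = 16 + 86 \cdot 2 = 16 + 172 = 188$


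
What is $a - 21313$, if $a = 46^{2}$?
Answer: $-19197$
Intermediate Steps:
$a = 2116$
$a - 21313 = 2116 - 21313 = -19197$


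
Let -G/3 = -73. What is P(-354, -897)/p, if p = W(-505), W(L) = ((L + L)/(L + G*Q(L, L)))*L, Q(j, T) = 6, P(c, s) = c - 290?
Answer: -260498/255025 ≈ -1.0215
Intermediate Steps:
G = 219 (G = -3*(-73) = 219)
P(c, s) = -290 + c
W(L) = 2*L²/(1314 + L) (W(L) = ((L + L)/(L + 219*6))*L = ((2*L)/(L + 1314))*L = ((2*L)/(1314 + L))*L = (2*L/(1314 + L))*L = 2*L²/(1314 + L))
p = 510050/809 (p = 2*(-505)²/(1314 - 505) = 2*255025/809 = 2*255025*(1/809) = 510050/809 ≈ 630.47)
P(-354, -897)/p = (-290 - 354)/(510050/809) = -644*809/510050 = -260498/255025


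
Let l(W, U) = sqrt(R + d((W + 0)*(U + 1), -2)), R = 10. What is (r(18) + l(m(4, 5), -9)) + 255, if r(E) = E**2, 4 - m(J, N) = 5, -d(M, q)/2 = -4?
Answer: 579 + 3*sqrt(2) ≈ 583.24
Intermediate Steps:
d(M, q) = 8 (d(M, q) = -2*(-4) = 8)
m(J, N) = -1 (m(J, N) = 4 - 1*5 = 4 - 5 = -1)
l(W, U) = 3*sqrt(2) (l(W, U) = sqrt(10 + 8) = sqrt(18) = 3*sqrt(2))
(r(18) + l(m(4, 5), -9)) + 255 = (18**2 + 3*sqrt(2)) + 255 = (324 + 3*sqrt(2)) + 255 = 579 + 3*sqrt(2)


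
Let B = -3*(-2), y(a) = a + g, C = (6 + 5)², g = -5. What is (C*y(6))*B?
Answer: 726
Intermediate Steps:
C = 121 (C = 11² = 121)
y(a) = -5 + a (y(a) = a - 5 = -5 + a)
B = 6
(C*y(6))*B = (121*(-5 + 6))*6 = (121*1)*6 = 121*6 = 726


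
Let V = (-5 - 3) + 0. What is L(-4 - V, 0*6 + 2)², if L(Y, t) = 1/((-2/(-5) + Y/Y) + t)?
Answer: 25/289 ≈ 0.086505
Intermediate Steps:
V = -8 (V = -8 + 0 = -8)
L(Y, t) = 1/(7/5 + t) (L(Y, t) = 1/((-2*(-⅕) + 1) + t) = 1/((⅖ + 1) + t) = 1/(7/5 + t))
L(-4 - V, 0*6 + 2)² = (5/(7 + 5*(0*6 + 2)))² = (5/(7 + 5*(0 + 2)))² = (5/(7 + 5*2))² = (5/(7 + 10))² = (5/17)² = 25/289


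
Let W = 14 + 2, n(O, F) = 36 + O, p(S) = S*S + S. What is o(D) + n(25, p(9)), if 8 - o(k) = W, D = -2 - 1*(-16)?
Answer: 53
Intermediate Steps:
p(S) = S + S² (p(S) = S² + S = S + S²)
W = 16
D = 14 (D = -2 + 16 = 14)
o(k) = -8 (o(k) = 8 - 1*16 = 8 - 16 = -8)
o(D) + n(25, p(9)) = -8 + (36 + 25) = -8 + 61 = 53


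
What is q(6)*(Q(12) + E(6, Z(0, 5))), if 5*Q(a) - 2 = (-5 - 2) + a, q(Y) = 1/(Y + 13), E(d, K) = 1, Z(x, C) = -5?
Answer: 12/95 ≈ 0.12632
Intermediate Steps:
q(Y) = 1/(13 + Y)
Q(a) = -1 + a/5 (Q(a) = 2/5 + ((-5 - 2) + a)/5 = 2/5 + (-7 + a)/5 = 2/5 + (-7/5 + a/5) = -1 + a/5)
q(6)*(Q(12) + E(6, Z(0, 5))) = ((-1 + (1/5)*12) + 1)/(13 + 6) = ((-1 + 12/5) + 1)/19 = (7/5 + 1)/19 = (1/19)*(12/5) = 12/95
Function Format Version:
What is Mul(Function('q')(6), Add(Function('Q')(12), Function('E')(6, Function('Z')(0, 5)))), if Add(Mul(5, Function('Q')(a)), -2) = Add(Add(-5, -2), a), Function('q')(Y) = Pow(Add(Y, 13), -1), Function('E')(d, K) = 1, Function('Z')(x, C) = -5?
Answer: Rational(12, 95) ≈ 0.12632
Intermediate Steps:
Function('q')(Y) = Pow(Add(13, Y), -1)
Function('Q')(a) = Add(-1, Mul(Rational(1, 5), a)) (Function('Q')(a) = Add(Rational(2, 5), Mul(Rational(1, 5), Add(Add(-5, -2), a))) = Add(Rational(2, 5), Mul(Rational(1, 5), Add(-7, a))) = Add(Rational(2, 5), Add(Rational(-7, 5), Mul(Rational(1, 5), a))) = Add(-1, Mul(Rational(1, 5), a)))
Mul(Function('q')(6), Add(Function('Q')(12), Function('E')(6, Function('Z')(0, 5)))) = Mul(Pow(Add(13, 6), -1), Add(Add(-1, Mul(Rational(1, 5), 12)), 1)) = Mul(Pow(19, -1), Add(Add(-1, Rational(12, 5)), 1)) = Mul(Rational(1, 19), Add(Rational(7, 5), 1)) = Mul(Rational(1, 19), Rational(12, 5)) = Rational(12, 95)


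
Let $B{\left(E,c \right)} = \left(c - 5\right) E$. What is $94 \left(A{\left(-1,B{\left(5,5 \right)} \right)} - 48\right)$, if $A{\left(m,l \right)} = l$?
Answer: $-4512$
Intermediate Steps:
$B{\left(E,c \right)} = E \left(-5 + c\right)$ ($B{\left(E,c \right)} = \left(-5 + c\right) E = E \left(-5 + c\right)$)
$94 \left(A{\left(-1,B{\left(5,5 \right)} \right)} - 48\right) = 94 \left(5 \left(-5 + 5\right) - 48\right) = 94 \left(5 \cdot 0 - 48\right) = 94 \left(0 - 48\right) = 94 \left(-48\right) = -4512$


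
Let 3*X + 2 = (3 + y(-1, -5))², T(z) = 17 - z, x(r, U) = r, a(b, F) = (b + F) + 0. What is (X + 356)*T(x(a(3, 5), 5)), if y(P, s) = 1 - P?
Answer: 3273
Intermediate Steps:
a(b, F) = F + b (a(b, F) = (F + b) + 0 = F + b)
X = 23/3 (X = -⅔ + (3 + (1 - 1*(-1)))²/3 = -⅔ + (3 + (1 + 1))²/3 = -⅔ + (3 + 2)²/3 = -⅔ + (⅓)*5² = -⅔ + (⅓)*25 = -⅔ + 25/3 = 23/3 ≈ 7.6667)
(X + 356)*T(x(a(3, 5), 5)) = (23/3 + 356)*(17 - (5 + 3)) = 1091*(17 - 1*8)/3 = 1091*(17 - 8)/3 = (1091/3)*9 = 3273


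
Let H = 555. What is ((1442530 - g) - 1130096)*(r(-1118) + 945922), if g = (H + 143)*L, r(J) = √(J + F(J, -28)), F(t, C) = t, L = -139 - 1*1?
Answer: 387973691988 + 820308*I*√559 ≈ 3.8797e+11 + 1.9395e+7*I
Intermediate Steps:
L = -140 (L = -139 - 1 = -140)
r(J) = √2*√J (r(J) = √(J + J) = √(2*J) = √2*√J)
g = -97720 (g = (555 + 143)*(-140) = 698*(-140) = -97720)
((1442530 - g) - 1130096)*(r(-1118) + 945922) = ((1442530 - 1*(-97720)) - 1130096)*(√2*√(-1118) + 945922) = ((1442530 + 97720) - 1130096)*(√2*(I*√1118) + 945922) = (1540250 - 1130096)*(2*I*√559 + 945922) = 410154*(945922 + 2*I*√559) = 387973691988 + 820308*I*√559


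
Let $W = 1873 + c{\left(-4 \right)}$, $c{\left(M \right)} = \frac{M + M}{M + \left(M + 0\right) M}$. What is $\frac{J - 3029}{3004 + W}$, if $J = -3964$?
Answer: $- \frac{20979}{14629} \approx -1.4341$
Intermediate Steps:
$c{\left(M \right)} = \frac{2 M}{M + M^{2}}$ ($c{\left(M \right)} = \frac{2 M}{M + M M} = \frac{2 M}{M + M^{2}}$)
$W = \frac{5617}{3}$ ($W = 1873 + \frac{2}{1 - 4} = 1873 + \frac{2}{-3} = 1873 + 2 \left(- \frac{1}{3}\right) = 1873 - \frac{2}{3} = \frac{5617}{3} \approx 1872.3$)
$\frac{J - 3029}{3004 + W} = \frac{-3964 - 3029}{3004 + \frac{5617}{3}} = - \frac{6993}{\frac{14629}{3}} = \left(-6993\right) \frac{3}{14629} = - \frac{20979}{14629}$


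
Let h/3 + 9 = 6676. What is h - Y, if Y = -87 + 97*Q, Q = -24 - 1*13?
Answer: 23677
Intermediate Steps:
Q = -37 (Q = -24 - 13 = -37)
h = 20001 (h = -27 + 3*6676 = -27 + 20028 = 20001)
Y = -3676 (Y = -87 + 97*(-37) = -87 - 3589 = -3676)
h - Y = 20001 - 1*(-3676) = 20001 + 3676 = 23677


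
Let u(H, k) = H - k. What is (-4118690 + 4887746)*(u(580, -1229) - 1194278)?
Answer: -917075439264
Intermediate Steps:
(-4118690 + 4887746)*(u(580, -1229) - 1194278) = (-4118690 + 4887746)*((580 - 1*(-1229)) - 1194278) = 769056*((580 + 1229) - 1194278) = 769056*(1809 - 1194278) = 769056*(-1192469) = -917075439264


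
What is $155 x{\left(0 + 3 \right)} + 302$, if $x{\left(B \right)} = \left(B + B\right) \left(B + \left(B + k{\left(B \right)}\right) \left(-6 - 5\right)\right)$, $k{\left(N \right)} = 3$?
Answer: $-58288$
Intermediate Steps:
$x{\left(B \right)} = 2 B \left(-33 - 10 B\right)$ ($x{\left(B \right)} = \left(B + B\right) \left(B + \left(B + 3\right) \left(-6 - 5\right)\right) = 2 B \left(B + \left(3 + B\right) \left(-11\right)\right) = 2 B \left(B - \left(33 + 11 B\right)\right) = 2 B \left(-33 - 10 B\right)$)
$155 x{\left(0 + 3 \right)} + 302 = 155 \left(- 2 \left(0 + 3\right) \left(33 + 10 \left(0 + 3\right)\right)\right) + 302 = 155 \left(\left(-2\right) 3 \left(33 + 10 \cdot 3\right)\right) + 302 = 155 \left(\left(-2\right) 3 \left(33 + 30\right)\right) + 302 = 155 \left(\left(-2\right) 3 \cdot 63\right) + 302 = 155 \left(-378\right) + 302 = -58590 + 302 = -58288$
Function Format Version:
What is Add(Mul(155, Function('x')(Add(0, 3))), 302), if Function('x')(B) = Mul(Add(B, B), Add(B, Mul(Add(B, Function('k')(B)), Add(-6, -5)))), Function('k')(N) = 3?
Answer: -58288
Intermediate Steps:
Function('x')(B) = Mul(2, B, Add(-33, Mul(-10, B))) (Function('x')(B) = Mul(Add(B, B), Add(B, Mul(Add(B, 3), Add(-6, -5)))) = Mul(Mul(2, B), Add(B, Mul(Add(3, B), -11))) = Mul(Mul(2, B), Add(B, Add(-33, Mul(-11, B)))) = Mul(Mul(2, B), Add(-33, Mul(-10, B))) = Mul(2, B, Add(-33, Mul(-10, B))))
Add(Mul(155, Function('x')(Add(0, 3))), 302) = Add(Mul(155, Mul(-2, Add(0, 3), Add(33, Mul(10, Add(0, 3))))), 302) = Add(Mul(155, Mul(-2, 3, Add(33, Mul(10, 3)))), 302) = Add(Mul(155, Mul(-2, 3, Add(33, 30))), 302) = Add(Mul(155, Mul(-2, 3, 63)), 302) = Add(Mul(155, -378), 302) = Add(-58590, 302) = -58288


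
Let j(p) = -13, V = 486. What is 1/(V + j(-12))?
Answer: 1/473 ≈ 0.0021142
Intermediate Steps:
1/(V + j(-12)) = 1/(486 - 13) = 1/473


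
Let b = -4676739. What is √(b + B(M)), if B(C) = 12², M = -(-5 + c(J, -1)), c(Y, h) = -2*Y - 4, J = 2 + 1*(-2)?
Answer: I*√4676595 ≈ 2162.5*I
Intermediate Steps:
J = 0 (J = 2 - 2 = 0)
c(Y, h) = -4 - 2*Y
M = 9 (M = -(-5 + (-4 - 2*0)) = -(-5 + (-4 + 0)) = -(-5 - 4) = -1*(-9) = 9)
B(C) = 144
√(b + B(M)) = √(-4676739 + 144) = √(-4676595) = I*√4676595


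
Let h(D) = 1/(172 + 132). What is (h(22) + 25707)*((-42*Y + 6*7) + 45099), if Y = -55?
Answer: 370826195979/304 ≈ 1.2198e+9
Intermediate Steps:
h(D) = 1/304
(h(22) + 25707)*((-42*Y + 6*7) + 45099) = (1/304 + 25707)*((-42*(-55) + 6*7) + 45099) = 7814929*((2310 + 42) + 45099)/304 = 7814929*(2352 + 45099)/304 = (7814929/304)*47451 = 370826195979/304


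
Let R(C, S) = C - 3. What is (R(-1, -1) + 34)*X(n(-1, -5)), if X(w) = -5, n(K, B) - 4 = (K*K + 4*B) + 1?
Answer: -150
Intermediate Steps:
n(K, B) = 5 + K**2 + 4*B (n(K, B) = 4 + ((K*K + 4*B) + 1) = 4 + ((K**2 + 4*B) + 1) = 4 + (1 + K**2 + 4*B) = 5 + K**2 + 4*B)
R(C, S) = -3 + C
(R(-1, -1) + 34)*X(n(-1, -5)) = ((-3 - 1) + 34)*(-5) = (-4 + 34)*(-5) = 30*(-5) = -150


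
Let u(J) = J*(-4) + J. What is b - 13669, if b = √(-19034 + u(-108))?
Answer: -13669 + I*√18710 ≈ -13669.0 + 136.78*I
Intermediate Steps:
u(J) = -3*J (u(J) = -4*J + J = -3*J)
b = I*√18710 (b = √(-19034 - 3*(-108)) = √(-19034 + 324) = √(-18710) = I*√18710 ≈ 136.78*I)
b - 13669 = I*√18710 - 13669 = -13669 + I*√18710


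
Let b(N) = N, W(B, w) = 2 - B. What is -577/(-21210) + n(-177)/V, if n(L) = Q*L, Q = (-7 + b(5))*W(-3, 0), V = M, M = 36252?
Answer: 270644/3559745 ≈ 0.076029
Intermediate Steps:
V = 36252
Q = -10 (Q = (-7 + 5)*(2 - 1*(-3)) = -2*(2 + 3) = -2*5 = -10)
n(L) = -10*L
-577/(-21210) + n(-177)/V = -577/(-21210) - 10*(-177)/36252 = -577*(-1/21210) + 1770*(1/36252) = 577/21210 + 295/6042 = 270644/3559745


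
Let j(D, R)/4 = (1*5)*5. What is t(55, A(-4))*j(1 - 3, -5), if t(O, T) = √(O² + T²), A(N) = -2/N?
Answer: 50*√12101 ≈ 5500.2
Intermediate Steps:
j(D, R) = 100 (j(D, R) = 4*((1*5)*5) = 4*(5*5) = 4*25 = 100)
t(55, A(-4))*j(1 - 3, -5) = √(55² + (-2/(-4))²)*100 = √(3025 + (-2*(-¼))²)*100 = √(3025 + (½)²)*100 = √(3025 + ¼)*100 = √(12101/4)*100 = (√12101/2)*100 = 50*√12101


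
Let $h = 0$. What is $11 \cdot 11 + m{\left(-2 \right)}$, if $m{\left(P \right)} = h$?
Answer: $121$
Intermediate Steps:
$m{\left(P \right)} = 0$
$11 \cdot 11 + m{\left(-2 \right)} = 11 \cdot 11 + 0 = 121 + 0 = 121$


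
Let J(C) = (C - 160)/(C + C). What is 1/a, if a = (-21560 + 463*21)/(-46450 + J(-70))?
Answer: 650277/165718 ≈ 3.9240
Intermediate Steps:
J(C) = (-160 + C)/(2*C) (J(C) = (-160 + C)/((2*C)) = (-160 + C)*(1/(2*C)) = (-160 + C)/(2*C))
a = 165718/650277 (a = (-21560 + 463*21)/(-46450 + (½)*(-160 - 70)/(-70)) = (-21560 + 9723)/(-46450 + (½)*(-1/70)*(-230)) = -11837/(-46450 + 23/14) = -11837/(-650277/14) = -11837*(-14/650277) = 165718/650277 ≈ 0.25484)
1/a = 1/(165718/650277) = 650277/165718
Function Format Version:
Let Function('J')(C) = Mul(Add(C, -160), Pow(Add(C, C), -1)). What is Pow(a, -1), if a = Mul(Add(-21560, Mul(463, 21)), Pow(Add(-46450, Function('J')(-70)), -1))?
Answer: Rational(650277, 165718) ≈ 3.9240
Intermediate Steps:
Function('J')(C) = Mul(Rational(1, 2), Pow(C, -1), Add(-160, C)) (Function('J')(C) = Mul(Add(-160, C), Pow(Mul(2, C), -1)) = Mul(Add(-160, C), Mul(Rational(1, 2), Pow(C, -1))) = Mul(Rational(1, 2), Pow(C, -1), Add(-160, C)))
a = Rational(165718, 650277) (a = Mul(Add(-21560, Mul(463, 21)), Pow(Add(-46450, Mul(Rational(1, 2), Pow(-70, -1), Add(-160, -70))), -1)) = Mul(Add(-21560, 9723), Pow(Add(-46450, Mul(Rational(1, 2), Rational(-1, 70), -230)), -1)) = Mul(-11837, Pow(Add(-46450, Rational(23, 14)), -1)) = Mul(-11837, Pow(Rational(-650277, 14), -1)) = Mul(-11837, Rational(-14, 650277)) = Rational(165718, 650277) ≈ 0.25484)
Pow(a, -1) = Pow(Rational(165718, 650277), -1) = Rational(650277, 165718)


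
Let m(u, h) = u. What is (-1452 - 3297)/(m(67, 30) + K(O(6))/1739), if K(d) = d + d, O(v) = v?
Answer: -8258511/116525 ≈ -70.873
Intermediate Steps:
K(d) = 2*d
(-1452 - 3297)/(m(67, 30) + K(O(6))/1739) = (-1452 - 3297)/(67 + (2*6)/1739) = -4749/(67 + 12*(1/1739)) = -4749/(67 + 12/1739) = -4749/116525/1739 = -4749*1739/116525 = -8258511/116525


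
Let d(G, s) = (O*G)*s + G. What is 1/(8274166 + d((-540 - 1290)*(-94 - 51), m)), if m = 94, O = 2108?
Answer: 1/52588172716 ≈ 1.9016e-11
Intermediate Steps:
d(G, s) = G + 2108*G*s (d(G, s) = (2108*G)*s + G = 2108*G*s + G = G + 2108*G*s)
1/(8274166 + d((-540 - 1290)*(-94 - 51), m)) = 1/(8274166 + ((-540 - 1290)*(-94 - 51))*(1 + 2108*94)) = 1/(8274166 + (-1830*(-145))*(1 + 198152)) = 1/(8274166 + 265350*198153) = 1/(8274166 + 52579898550) = 1/52588172716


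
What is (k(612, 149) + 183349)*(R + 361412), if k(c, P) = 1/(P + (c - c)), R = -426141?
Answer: -1768331680458/149 ≈ -1.1868e+10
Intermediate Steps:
k(c, P) = 1/P (k(c, P) = 1/(P + 0) = 1/P)
(k(612, 149) + 183349)*(R + 361412) = (1/149 + 183349)*(-426141 + 361412) = (1/149 + 183349)*(-64729) = (27319002/149)*(-64729) = -1768331680458/149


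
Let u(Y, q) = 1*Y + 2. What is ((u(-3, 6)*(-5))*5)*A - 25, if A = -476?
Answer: -11925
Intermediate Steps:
u(Y, q) = 2 + Y (u(Y, q) = Y + 2 = 2 + Y)
((u(-3, 6)*(-5))*5)*A - 25 = (((2 - 3)*(-5))*5)*(-476) - 25 = (-1*(-5)*5)*(-476) - 25 = (5*5)*(-476) - 25 = 25*(-476) - 25 = -11900 - 25 = -11925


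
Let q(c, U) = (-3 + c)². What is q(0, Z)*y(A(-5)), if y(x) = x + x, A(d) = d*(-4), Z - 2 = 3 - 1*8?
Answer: 360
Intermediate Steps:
Z = -3 (Z = 2 + (3 - 1*8) = 2 + (3 - 8) = 2 - 5 = -3)
A(d) = -4*d
y(x) = 2*x
q(0, Z)*y(A(-5)) = (-3 + 0)²*(2*(-4*(-5))) = (-3)²*(2*20) = 9*40 = 360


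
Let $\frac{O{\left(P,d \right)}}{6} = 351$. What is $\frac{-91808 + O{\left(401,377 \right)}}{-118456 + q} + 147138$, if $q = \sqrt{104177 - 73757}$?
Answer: $\frac{39704243463410}{269842183} + \frac{134553 \sqrt{5}}{269842183} \approx 1.4714 \cdot 10^{5}$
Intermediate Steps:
$q = 78 \sqrt{5}$ ($q = \sqrt{30420} = 78 \sqrt{5} \approx 174.41$)
$O{\left(P,d \right)} = 2106$ ($O{\left(P,d \right)} = 6 \cdot 351 = 2106$)
$\frac{-91808 + O{\left(401,377 \right)}}{-118456 + q} + 147138 = \frac{-91808 + 2106}{-118456 + 78 \sqrt{5}} + 147138 = - \frac{89702}{-118456 + 78 \sqrt{5}} + 147138 = 147138 - \frac{89702}{-118456 + 78 \sqrt{5}}$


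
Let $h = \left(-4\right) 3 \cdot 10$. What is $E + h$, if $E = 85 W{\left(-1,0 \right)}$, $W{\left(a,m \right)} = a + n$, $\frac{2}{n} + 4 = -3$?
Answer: $- \frac{1605}{7} \approx -229.29$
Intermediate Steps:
$n = - \frac{2}{7}$ ($n = \frac{2}{-4 - 3} = \frac{2}{-7} = 2 \left(- \frac{1}{7}\right) = - \frac{2}{7} \approx -0.28571$)
$W{\left(a,m \right)} = - \frac{2}{7} + a$ ($W{\left(a,m \right)} = a - \frac{2}{7} = - \frac{2}{7} + a$)
$E = - \frac{765}{7}$ ($E = 85 \left(- \frac{2}{7} - 1\right) = 85 \left(- \frac{9}{7}\right) = - \frac{765}{7} \approx -109.29$)
$h = -120$ ($h = \left(-12\right) 10 = -120$)
$E + h = - \frac{765}{7} - 120 = - \frac{1605}{7}$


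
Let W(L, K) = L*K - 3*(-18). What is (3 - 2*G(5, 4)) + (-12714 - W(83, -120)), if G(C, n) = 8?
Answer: -2821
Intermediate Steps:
W(L, K) = 54 + K*L (W(L, K) = K*L + 54 = 54 + K*L)
(3 - 2*G(5, 4)) + (-12714 - W(83, -120)) = (3 - 2*8) + (-12714 - (54 - 120*83)) = (3 - 16) + (-12714 - (54 - 9960)) = -13 + (-12714 - 1*(-9906)) = -13 + (-12714 + 9906) = -13 - 2808 = -2821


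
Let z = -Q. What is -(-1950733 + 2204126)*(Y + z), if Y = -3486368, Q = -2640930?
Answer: 214228071134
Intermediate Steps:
z = 2640930 (z = -1*(-2640930) = 2640930)
-(-1950733 + 2204126)*(Y + z) = -(-1950733 + 2204126)*(-3486368 + 2640930) = -253393*(-845438) = -1*(-214228071134) = 214228071134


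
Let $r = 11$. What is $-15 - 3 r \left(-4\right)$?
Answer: $117$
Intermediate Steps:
$-15 - 3 r \left(-4\right) = -15 - 3 \cdot 11 \left(-4\right) = -15 - -132 = -15 + 132 = 117$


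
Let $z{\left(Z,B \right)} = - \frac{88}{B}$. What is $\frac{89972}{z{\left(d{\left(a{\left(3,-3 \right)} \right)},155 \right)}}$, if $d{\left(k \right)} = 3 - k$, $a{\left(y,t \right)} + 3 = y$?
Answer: $- \frac{3486415}{22} \approx -1.5847 \cdot 10^{5}$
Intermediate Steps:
$a{\left(y,t \right)} = -3 + y$
$\frac{89972}{z{\left(d{\left(a{\left(3,-3 \right)} \right)},155 \right)}} = \frac{89972}{\left(-88\right) \frac{1}{155}} = \frac{89972}{- \frac{88}{155}} = 89972 \left(- \frac{155}{88}\right) = - \frac{3486415}{22}$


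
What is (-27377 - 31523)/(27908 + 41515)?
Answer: -58900/69423 ≈ -0.84842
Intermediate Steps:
(-27377 - 31523)/(27908 + 41515) = -58900/69423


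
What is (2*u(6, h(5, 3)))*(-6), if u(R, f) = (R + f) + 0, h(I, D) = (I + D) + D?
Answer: -204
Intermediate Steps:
h(I, D) = I + 2*D (h(I, D) = (D + I) + D = I + 2*D)
u(R, f) = R + f
(2*u(6, h(5, 3)))*(-6) = (2*(6 + (5 + 2*3)))*(-6) = (2*(6 + (5 + 6)))*(-6) = (2*(6 + 11))*(-6) = (2*17)*(-6) = 34*(-6) = -204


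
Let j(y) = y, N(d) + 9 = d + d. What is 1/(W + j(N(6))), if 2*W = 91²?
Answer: 2/8287 ≈ 0.00024134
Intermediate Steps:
N(d) = -9 + 2*d (N(d) = -9 + (d + d) = -9 + 2*d)
W = 8281/2 (W = (½)*91² = (½)*8281 = 8281/2 ≈ 4140.5)
1/(W + j(N(6))) = 1/(8281/2 + (-9 + 2*6)) = 1/(8281/2 + (-9 + 12)) = 1/(8281/2 + 3) = 1/(8287/2) = 2/8287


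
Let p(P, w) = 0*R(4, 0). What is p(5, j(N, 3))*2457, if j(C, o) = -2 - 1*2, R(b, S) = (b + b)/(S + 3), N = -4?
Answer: 0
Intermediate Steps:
R(b, S) = 2*b/(3 + S) (R(b, S) = (2*b)/(3 + S) = 2*b/(3 + S))
j(C, o) = -4 (j(C, o) = -2 - 2 = -4)
p(P, w) = 0 (p(P, w) = 0*(2*4/(3 + 0)) = 0*(2*4/3) = 0*(2*4*(1/3)) = 0*(8/3) = 0)
p(5, j(N, 3))*2457 = 0*2457 = 0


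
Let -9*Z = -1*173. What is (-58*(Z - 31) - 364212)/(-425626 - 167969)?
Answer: 654352/1068471 ≈ 0.61242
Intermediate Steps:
Z = 173/9 (Z = -(-1)*173/9 = -⅑*(-173) = 173/9 ≈ 19.222)
(-58*(Z - 31) - 364212)/(-425626 - 167969) = (-58*(173/9 - 31) - 364212)/(-425626 - 167969) = (-58*(-106/9) - 364212)/(-593595) = (6148/9 - 364212)*(-1/593595) = -3271760/9*(-1/593595) = 654352/1068471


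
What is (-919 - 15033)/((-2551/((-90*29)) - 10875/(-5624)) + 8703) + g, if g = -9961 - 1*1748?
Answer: -748269102827763/63895467247 ≈ -11711.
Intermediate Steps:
g = -11709 (g = -9961 - 1748 = -11709)
(-919 - 15033)/((-2551/((-90*29)) - 10875/(-5624)) + 8703) + g = (-919 - 15033)/((-2551/((-90*29)) - 10875/(-5624)) + 8703) - 11709 = -15952/((-2551/(-2610) - 10875*(-1/5624)) + 8703) - 11709 = -15952/((-2551*(-1/2610) + 10875/5624) + 8703) - 11709 = -15952/((2551/2610 + 10875/5624) + 8703) - 11709 = -15952/(21365287/7339320 + 8703) - 11709 = -15952/63895467247/7339320 - 11709 = -15952*7339320/63895467247 - 11709 = -117076832640/63895467247 - 11709 = -748269102827763/63895467247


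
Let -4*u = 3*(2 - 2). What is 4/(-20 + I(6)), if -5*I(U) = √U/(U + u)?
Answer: -12000/59999 + 20*√6/59999 ≈ -0.19919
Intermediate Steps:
u = 0 (u = -3*(2 - 2)/4 = -3*0/4 = -¼*0 = 0)
I(U) = -1/(5*√U) (I(U) = -√U/(5*(U + 0)) = -√U/(5*U) = -1/(5*√U))
4/(-20 + I(6)) = 4/(-20 - √6/30)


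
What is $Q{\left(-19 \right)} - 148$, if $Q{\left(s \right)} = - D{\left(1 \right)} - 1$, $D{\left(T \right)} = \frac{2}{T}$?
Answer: $-151$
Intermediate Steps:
$Q{\left(s \right)} = -3$ ($Q{\left(s \right)} = - \frac{2}{1} - 1 = - 2 \cdot 1 - 1 = \left(-1\right) 2 - 1 = -2 - 1 = -3$)
$Q{\left(-19 \right)} - 148 = -3 - 148 = -151$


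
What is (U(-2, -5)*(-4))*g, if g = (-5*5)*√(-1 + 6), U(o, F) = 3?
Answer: 300*√5 ≈ 670.82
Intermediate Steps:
g = -25*√5 ≈ -55.902
(U(-2, -5)*(-4))*g = (3*(-4))*(-25*√5) = -(-300)*√5 = 300*√5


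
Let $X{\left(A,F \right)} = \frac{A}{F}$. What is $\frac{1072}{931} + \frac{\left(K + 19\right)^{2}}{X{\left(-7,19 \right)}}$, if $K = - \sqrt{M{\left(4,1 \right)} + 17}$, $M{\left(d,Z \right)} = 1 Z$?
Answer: $- \frac{956661}{931} + \frac{2166 \sqrt{2}}{7} \approx -589.96$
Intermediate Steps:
$M{\left(d,Z \right)} = Z$
$K = - 3 \sqrt{2}$ ($K = - \sqrt{1 + 17} = - \sqrt{18} = - 3 \sqrt{2} \approx -4.2426$)
$\frac{1072}{931} + \frac{\left(K + 19\right)^{2}}{X{\left(-7,19 \right)}} = \frac{1072}{931} + \frac{\left(- 3 \sqrt{2} + 19\right)^{2}}{\left(-7\right) \frac{1}{19}} = 1072 \cdot \frac{1}{931} + \frac{\left(19 - 3 \sqrt{2}\right)^{2}}{\left(-7\right) \frac{1}{19}} = \frac{1072}{931} + \frac{\left(19 - 3 \sqrt{2}\right)^{2}}{- \frac{7}{19}} = \frac{1072}{931} + \left(19 - 3 \sqrt{2}\right)^{2} \left(- \frac{19}{7}\right) = \frac{1072}{931} - \frac{19 \left(19 - 3 \sqrt{2}\right)^{2}}{7}$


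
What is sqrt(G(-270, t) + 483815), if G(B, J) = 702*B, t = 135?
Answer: 5*sqrt(11771) ≈ 542.47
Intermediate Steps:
sqrt(G(-270, t) + 483815) = sqrt(702*(-270) + 483815) = sqrt(-189540 + 483815) = sqrt(294275) = 5*sqrt(11771)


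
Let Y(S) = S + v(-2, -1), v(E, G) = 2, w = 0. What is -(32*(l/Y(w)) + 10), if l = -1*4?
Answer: 54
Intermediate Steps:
l = -4
Y(S) = 2 + S (Y(S) = S + 2 = 2 + S)
-(32*(l/Y(w)) + 10) = -(32*(-4/(2 + 0)) + 10) = -(32*(-4/2) + 10) = -(32*(-4*½) + 10) = -(32*(-2) + 10) = -(-64 + 10) = -1*(-54) = 54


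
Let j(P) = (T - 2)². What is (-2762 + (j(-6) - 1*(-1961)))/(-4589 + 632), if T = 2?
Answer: 267/1319 ≈ 0.20243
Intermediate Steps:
j(P) = 0 (j(P) = (2 - 2)² = 0² = 0)
(-2762 + (j(-6) - 1*(-1961)))/(-4589 + 632) = (-2762 + (0 - 1*(-1961)))/(-4589 + 632) = (-2762 + (0 + 1961))/(-3957) = (-2762 + 1961)*(-1/3957) = -801*(-1/3957) = 267/1319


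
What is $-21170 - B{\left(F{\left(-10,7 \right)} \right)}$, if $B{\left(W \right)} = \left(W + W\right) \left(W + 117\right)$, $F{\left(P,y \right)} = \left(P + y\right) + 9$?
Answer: $-22646$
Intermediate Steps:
$F{\left(P,y \right)} = 9 + P + y$
$B{\left(W \right)} = 2 W \left(117 + W\right)$
$-21170 - B{\left(F{\left(-10,7 \right)} \right)} = -21170 - 2 \left(9 - 10 + 7\right) \left(117 + \left(9 - 10 + 7\right)\right) = -21170 - 2 \cdot 6 \left(117 + 6\right) = -21170 - 2 \cdot 6 \cdot 123 = -21170 - 1476 = -22646$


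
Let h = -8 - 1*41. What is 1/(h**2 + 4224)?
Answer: 1/6625 ≈ 0.00015094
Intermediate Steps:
h = -49 (h = -8 - 41 = -49)
1/(h**2 + 4224) = 1/((-49)**2 + 4224) = 1/(2401 + 4224) = 1/6625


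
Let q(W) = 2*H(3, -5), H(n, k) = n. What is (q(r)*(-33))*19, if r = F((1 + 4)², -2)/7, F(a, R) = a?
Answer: -3762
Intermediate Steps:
r = 25/7 (r = (1 + 4)²/7 = 5²*(⅐) = 25*(⅐) = 25/7 ≈ 3.5714)
q(W) = 6 (q(W) = 2*3 = 6)
(q(r)*(-33))*19 = (6*(-33))*19 = -198*19 = -3762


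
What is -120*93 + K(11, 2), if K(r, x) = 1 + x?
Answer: -11157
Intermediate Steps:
-120*93 + K(11, 2) = -120*93 + (1 + 2) = -11160 + 3 = -11157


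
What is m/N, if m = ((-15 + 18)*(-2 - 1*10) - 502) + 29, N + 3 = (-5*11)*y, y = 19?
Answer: 509/1048 ≈ 0.48569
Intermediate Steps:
N = -1048 (N = -3 - 5*11*19 = -3 - 55*19 = -3 - 1045 = -1048)
m = -509 (m = (3*(-2 - 10) - 502) + 29 = (3*(-12) - 502) + 29 = (-36 - 502) + 29 = -538 + 29 = -509)
m/N = -509/(-1048) = -509*(-1/1048) = 509/1048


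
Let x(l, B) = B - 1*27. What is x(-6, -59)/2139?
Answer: -86/2139 ≈ -0.040206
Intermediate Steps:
x(l, B) = -27 + B (x(l, B) = B - 27 = -27 + B)
x(-6, -59)/2139 = (-27 - 59)/2139 = -86*1/2139 = -86/2139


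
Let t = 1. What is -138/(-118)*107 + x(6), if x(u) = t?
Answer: 7442/59 ≈ 126.14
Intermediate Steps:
x(u) = 1
-138/(-118)*107 + x(6) = -138/(-118)*107 + 1 = -138*(-1/118)*107 + 1 = (69/59)*107 + 1 = 7383/59 + 1 = 7442/59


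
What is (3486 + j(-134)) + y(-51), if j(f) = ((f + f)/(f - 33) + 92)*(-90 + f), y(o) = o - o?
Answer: -2919406/167 ≈ -17481.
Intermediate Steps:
y(o) = 0
j(f) = (-90 + f)*(92 + 2*f/(-33 + f)) (j(f) = ((2*f)/(-33 + f) + 92)*(-90 + f) = (2*f/(-33 + f) + 92)*(-90 + f) = (92 + 2*f/(-33 + f))*(-90 + f) = (-90 + f)*(92 + 2*f/(-33 + f)))
(3486 + j(-134)) + y(-51) = (3486 + 2*(136620 - 5748*(-134) + 47*(-134)²)/(-33 - 134)) + 0 = (3486 + 2*(136620 + 770232 + 47*17956)/(-167)) + 0 = (3486 + 2*(-1/167)*(136620 + 770232 + 843932)) + 0 = (3486 + 2*(-1/167)*1750784) + 0 = (3486 - 3501568/167) + 0 = -2919406/167 + 0 = -2919406/167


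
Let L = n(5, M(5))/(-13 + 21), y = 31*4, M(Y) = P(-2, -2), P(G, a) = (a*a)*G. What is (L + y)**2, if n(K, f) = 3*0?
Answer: 15376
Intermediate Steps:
P(G, a) = G*a**2 (P(G, a) = a**2*G = G*a**2)
M(Y) = -8 (M(Y) = -2*(-2)**2 = -2*4 = -8)
y = 124
n(K, f) = 0
L = 0 (L = 0/(-13 + 21) = 0/8 = (1/8)*0 = 0)
(L + y)**2 = (0 + 124)**2 = 124**2 = 15376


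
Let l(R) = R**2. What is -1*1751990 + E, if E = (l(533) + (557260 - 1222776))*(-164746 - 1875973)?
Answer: 778383574023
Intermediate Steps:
E = 778385326013 (E = (533**2 + (557260 - 1222776))*(-164746 - 1875973) = (284089 - 665516)*(-2040719) = -381427*(-2040719) = 778385326013)
-1*1751990 + E = -1*1751990 + 778385326013 = -1751990 + 778385326013 = 778383574023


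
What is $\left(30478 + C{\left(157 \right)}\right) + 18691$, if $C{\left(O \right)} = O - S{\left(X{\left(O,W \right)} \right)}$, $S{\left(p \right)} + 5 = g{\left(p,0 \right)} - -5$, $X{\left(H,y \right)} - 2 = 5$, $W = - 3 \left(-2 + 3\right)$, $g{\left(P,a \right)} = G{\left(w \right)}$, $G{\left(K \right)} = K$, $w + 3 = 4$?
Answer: $49325$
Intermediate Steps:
$w = 1$ ($w = -3 + 4 = 1$)
$g{\left(P,a \right)} = 1$
$W = -3$ ($W = \left(-3\right) 1 = -3$)
$X{\left(H,y \right)} = 7$ ($X{\left(H,y \right)} = 2 + 5 = 7$)
$S{\left(p \right)} = 1$ ($S{\left(p \right)} = -5 + \left(1 - -5\right) = -5 + \left(1 + 5\right) = -5 + 6 = 1$)
$C{\left(O \right)} = -1 + O$ ($C{\left(O \right)} = O - 1 = -1 + O$)
$\left(30478 + C{\left(157 \right)}\right) + 18691 = \left(30478 + \left(-1 + 157\right)\right) + 18691 = \left(30478 + 156\right) + 18691 = 30634 + 18691 = 49325$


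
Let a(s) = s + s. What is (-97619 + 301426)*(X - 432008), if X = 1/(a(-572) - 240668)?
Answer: -21290640882718079/241812 ≈ -8.8046e+10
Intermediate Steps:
a(s) = 2*s
X = -1/241812 (X = 1/(2*(-572) - 240668) = 1/(-1144 - 240668) = 1/(-241812) = -1/241812 ≈ -4.1354e-6)
(-97619 + 301426)*(X - 432008) = (-97619 + 301426)*(-1/241812 - 432008) = 203807*(-104464718497/241812) = -21290640882718079/241812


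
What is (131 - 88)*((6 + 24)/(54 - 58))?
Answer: -645/2 ≈ -322.50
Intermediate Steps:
(131 - 88)*((6 + 24)/(54 - 58)) = 43*(30/(-4)) = 43*(30*(-¼)) = 43*(-15/2) = -645/2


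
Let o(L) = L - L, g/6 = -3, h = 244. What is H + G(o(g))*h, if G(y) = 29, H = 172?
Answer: 7248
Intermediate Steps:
g = -18 (g = 6*(-3) = -18)
o(L) = 0
H + G(o(g))*h = 172 + 29*244 = 172 + 7076 = 7248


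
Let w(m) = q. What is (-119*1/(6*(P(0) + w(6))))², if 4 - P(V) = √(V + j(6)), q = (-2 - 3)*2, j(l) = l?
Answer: 99127/5400 - 14161*√6/2700 ≈ 5.5097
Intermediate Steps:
q = -10 (q = -5*2 = -10)
w(m) = -10
P(V) = 4 - √(6 + V) (P(V) = 4 - √(V + 6) = 4 - √(6 + V))
(-119*1/(6*(P(0) + w(6))))² = (-119*1/(6*((4 - √(6 + 0)) - 10)))² = (-119*1/(6*((4 - √6) - 10)))² = (-119*1/(6*(-6 - √6)))² = (-119/(-36 - 6*√6))² = 14161/(-36 - 6*√6)²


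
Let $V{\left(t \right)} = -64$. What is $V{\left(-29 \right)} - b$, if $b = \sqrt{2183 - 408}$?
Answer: $-64 - 5 \sqrt{71} \approx -106.13$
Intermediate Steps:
$b = 5 \sqrt{71}$ ($b = \sqrt{1775} = 5 \sqrt{71} \approx 42.131$)
$V{\left(-29 \right)} - b = -64 - 5 \sqrt{71}$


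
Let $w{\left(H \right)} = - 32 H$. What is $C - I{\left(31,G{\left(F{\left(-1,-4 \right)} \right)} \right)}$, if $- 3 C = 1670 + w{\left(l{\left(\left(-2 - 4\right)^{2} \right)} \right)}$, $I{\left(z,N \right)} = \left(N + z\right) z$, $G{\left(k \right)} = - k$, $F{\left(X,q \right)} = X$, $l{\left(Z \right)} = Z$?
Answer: $- \frac{3494}{3} \approx -1164.7$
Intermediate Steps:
$I{\left(z,N \right)} = z \left(N + z\right)$
$C = - \frac{518}{3}$ ($C = - \frac{1670 - 32 \left(-2 - 4\right)^{2}}{3} = - \frac{1670 - 32 \left(-6\right)^{2}}{3} = - \frac{1670 - 1152}{3} = \left(- \frac{1}{3}\right) 518 = - \frac{518}{3} \approx -172.67$)
$C - I{\left(31,G{\left(F{\left(-1,-4 \right)} \right)} \right)} = - \frac{518}{3} - 31 \left(\left(-1\right) \left(-1\right) + 31\right) = - \frac{518}{3} - 31 \left(1 + 31\right) = - \frac{518}{3} - 31 \cdot 32 = - \frac{518}{3} - 992 = - \frac{3494}{3}$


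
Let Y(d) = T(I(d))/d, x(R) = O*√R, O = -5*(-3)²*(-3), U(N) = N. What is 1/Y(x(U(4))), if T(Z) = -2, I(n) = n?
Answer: -135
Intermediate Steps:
O = 135 (O = -5*9*(-3) = -45*(-3) = 135)
x(R) = 135*√R
Y(d) = -2/d
1/Y(x(U(4))) = 1/(-2/(135*√4)) = 1/(-2/(135*2)) = 1/(-2/270) = 1/(-2*1/270) = 1/(-1/135) = -135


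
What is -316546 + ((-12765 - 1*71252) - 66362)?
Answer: -466925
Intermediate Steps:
-316546 + ((-12765 - 1*71252) - 66362) = -316546 + ((-12765 - 71252) - 66362) = -316546 + (-84017 - 66362) = -316546 - 150379 = -466925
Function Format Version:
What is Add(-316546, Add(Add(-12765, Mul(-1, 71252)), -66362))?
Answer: -466925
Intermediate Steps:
Add(-316546, Add(Add(-12765, Mul(-1, 71252)), -66362)) = Add(-316546, Add(Add(-12765, -71252), -66362)) = Add(-316546, Add(-84017, -66362)) = Add(-316546, -150379) = -466925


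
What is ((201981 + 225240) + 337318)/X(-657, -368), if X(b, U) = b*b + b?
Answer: 764539/430992 ≈ 1.7739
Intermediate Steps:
X(b, U) = b + b² (X(b, U) = b² + b = b + b²)
((201981 + 225240) + 337318)/X(-657, -368) = ((201981 + 225240) + 337318)/((-657*(1 - 657))) = (427221 + 337318)/((-657*(-656))) = 764539/430992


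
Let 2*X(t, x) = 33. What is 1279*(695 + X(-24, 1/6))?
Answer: 1820017/2 ≈ 9.1001e+5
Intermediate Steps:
X(t, x) = 33/2 (X(t, x) = (½)*33 = 33/2)
1279*(695 + X(-24, 1/6)) = 1279*(695 + 33/2) = 1279*(1423/2) = 1820017/2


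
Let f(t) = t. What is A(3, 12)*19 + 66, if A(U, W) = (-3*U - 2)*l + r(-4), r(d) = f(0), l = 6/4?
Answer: -495/2 ≈ -247.50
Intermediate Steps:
l = 3/2 (l = 6*(¼) = 3/2 ≈ 1.5000)
r(d) = 0
A(U, W) = -3 - 9*U/2 (A(U, W) = (-3*U - 2)*(3/2) + 0 = (-2 - 3*U)*(3/2) + 0 = (-3 - 9*U/2) + 0 = -3 - 9*U/2)
A(3, 12)*19 + 66 = (-3 - 9/2*3)*19 + 66 = (-3 - 27/2)*19 + 66 = -33/2*19 + 66 = -627/2 + 66 = -495/2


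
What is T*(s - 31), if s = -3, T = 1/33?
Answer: -34/33 ≈ -1.0303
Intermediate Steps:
T = 1/33 ≈ 0.030303
T*(s - 31) = (-3 - 31)/33 = (1/33)*(-34) = -34/33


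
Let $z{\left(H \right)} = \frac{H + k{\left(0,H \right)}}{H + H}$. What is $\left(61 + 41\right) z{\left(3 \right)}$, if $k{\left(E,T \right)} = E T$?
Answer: $51$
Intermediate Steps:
$z{\left(H \right)} = \frac{1}{2}$ ($z{\left(H \right)} = \frac{H + 0 H}{H + H} = \frac{H + 0}{2 H} = H \frac{1}{2 H} = \frac{1}{2}$)
$\left(61 + 41\right) z{\left(3 \right)} = \left(61 + 41\right) \frac{1}{2} = 102 \cdot \frac{1}{2} = 51$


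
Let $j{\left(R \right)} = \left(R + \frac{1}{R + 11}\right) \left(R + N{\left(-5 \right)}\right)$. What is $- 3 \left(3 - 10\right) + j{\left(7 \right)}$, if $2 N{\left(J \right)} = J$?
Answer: $\frac{211}{4} \approx 52.75$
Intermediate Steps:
$N{\left(J \right)} = \frac{J}{2}$
$j{\left(R \right)} = \left(- \frac{5}{2} + R\right) \left(R + \frac{1}{11 + R}\right)$ ($j{\left(R \right)} = \left(R + \frac{1}{R + 11}\right) \left(R + \frac{1}{2} \left(-5\right)\right) = \left(R + \frac{1}{11 + R}\right) \left(R - \frac{5}{2}\right) = \left(R + \frac{1}{11 + R}\right) \left(- \frac{5}{2} + R\right) = \left(- \frac{5}{2} + R\right) \left(R + \frac{1}{11 + R}\right)$)
$- 3 \left(3 - 10\right) + j{\left(7 \right)} = - 3 \left(3 - 10\right) + \frac{-5 - 371 + 2 \cdot 7^{3} + 17 \cdot 7^{2}}{2 \left(11 + 7\right)} = \left(-3\right) \left(-7\right) + \frac{-5 - 371 + 2 \cdot 343 + 17 \cdot 49}{2 \cdot 18} = 21 + \frac{1}{2} \cdot \frac{1}{18} \left(-5 - 371 + 686 + 833\right) = 21 + \frac{1}{2} \cdot \frac{1}{18} \cdot 1143 = 21 + \frac{127}{4} = \frac{211}{4}$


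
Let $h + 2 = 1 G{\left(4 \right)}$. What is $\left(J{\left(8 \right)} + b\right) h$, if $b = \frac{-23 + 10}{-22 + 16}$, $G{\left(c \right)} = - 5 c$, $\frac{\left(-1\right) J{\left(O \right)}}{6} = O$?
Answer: $\frac{3025}{3} \approx 1008.3$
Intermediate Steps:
$J{\left(O \right)} = - 6 O$
$h = -22$ ($h = -2 + 1 \left(\left(-5\right) 4\right) = -2 + 1 \left(-20\right) = -2 - 20 = -22$)
$b = \frac{13}{6}$ ($b = - \frac{13}{-6} = \left(-13\right) \left(- \frac{1}{6}\right) = \frac{13}{6} \approx 2.1667$)
$\left(J{\left(8 \right)} + b\right) h = \left(\left(-6\right) 8 + \frac{13}{6}\right) \left(-22\right) = \left(-48 + \frac{13}{6}\right) \left(-22\right) = \left(- \frac{275}{6}\right) \left(-22\right) = \frac{3025}{3}$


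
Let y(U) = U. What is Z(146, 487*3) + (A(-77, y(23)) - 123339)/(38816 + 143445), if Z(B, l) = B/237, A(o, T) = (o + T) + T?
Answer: -2628584/43195857 ≈ -0.060853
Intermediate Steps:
A(o, T) = o + 2*T (A(o, T) = (T + o) + T = o + 2*T)
Z(B, l) = B/237 (Z(B, l) = B*(1/237) = B/237)
Z(146, 487*3) + (A(-77, y(23)) - 123339)/(38816 + 143445) = (1/237)*146 + ((-77 + 2*23) - 123339)/(38816 + 143445) = 146/237 + ((-77 + 46) - 123339)/182261 = 146/237 + (-31 - 123339)*(1/182261) = 146/237 - 123370*1/182261 = 146/237 - 123370/182261 = -2628584/43195857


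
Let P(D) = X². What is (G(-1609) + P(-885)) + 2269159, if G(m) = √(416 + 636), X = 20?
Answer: 2269559 + 2*√263 ≈ 2.2696e+6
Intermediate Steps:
P(D) = 400 (P(D) = 20² = 400)
G(m) = 2*√263 (G(m) = √1052 = 2*√263)
(G(-1609) + P(-885)) + 2269159 = (2*√263 + 400) + 2269159 = (400 + 2*√263) + 2269159 = 2269559 + 2*√263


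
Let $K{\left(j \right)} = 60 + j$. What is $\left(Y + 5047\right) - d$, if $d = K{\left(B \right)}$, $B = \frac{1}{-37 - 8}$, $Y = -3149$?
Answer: $\frac{82711}{45} \approx 1838.0$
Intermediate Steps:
$B = - \frac{1}{45}$ ($B = \frac{1}{-45} = - \frac{1}{45} \approx -0.022222$)
$d = \frac{2699}{45}$ ($d = 60 - \frac{1}{45} = \frac{2699}{45} \approx 59.978$)
$\left(Y + 5047\right) - d = \left(-3149 + 5047\right) - \frac{2699}{45} = 1898 - \frac{2699}{45} = \frac{82711}{45}$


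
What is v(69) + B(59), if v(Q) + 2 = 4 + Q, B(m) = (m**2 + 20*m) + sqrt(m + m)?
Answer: 4732 + sqrt(118) ≈ 4742.9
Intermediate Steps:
B(m) = m**2 + 20*m + sqrt(2)*sqrt(m) (B(m) = (m**2 + 20*m) + sqrt(2*m) = (m**2 + 20*m) + sqrt(2)*sqrt(m) = m**2 + 20*m + sqrt(2)*sqrt(m))
v(Q) = 2 + Q (v(Q) = -2 + (4 + Q) = 2 + Q)
v(69) + B(59) = (2 + 69) + (59**2 + 20*59 + sqrt(2)*sqrt(59)) = 71 + (3481 + 1180 + sqrt(118)) = 71 + (4661 + sqrt(118)) = 4732 + sqrt(118)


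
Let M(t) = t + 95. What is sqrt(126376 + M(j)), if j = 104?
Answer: 5*sqrt(5063) ≈ 355.77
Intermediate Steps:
M(t) = 95 + t
sqrt(126376 + M(j)) = sqrt(126376 + (95 + 104)) = sqrt(126376 + 199) = sqrt(126575) = 5*sqrt(5063)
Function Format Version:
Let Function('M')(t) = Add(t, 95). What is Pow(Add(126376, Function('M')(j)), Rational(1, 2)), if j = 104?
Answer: Mul(5, Pow(5063, Rational(1, 2))) ≈ 355.77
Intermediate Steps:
Function('M')(t) = Add(95, t)
Pow(Add(126376, Function('M')(j)), Rational(1, 2)) = Pow(Add(126376, Add(95, 104)), Rational(1, 2)) = Pow(Add(126376, 199), Rational(1, 2)) = Pow(126575, Rational(1, 2)) = Mul(5, Pow(5063, Rational(1, 2)))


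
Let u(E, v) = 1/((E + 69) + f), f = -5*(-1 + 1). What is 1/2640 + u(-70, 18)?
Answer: -2639/2640 ≈ -0.99962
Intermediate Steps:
f = 0 (f = -5*0 = 0)
u(E, v) = 1/(69 + E) (u(E, v) = 1/((E + 69) + 0) = 1/((69 + E) + 0) = 1/(69 + E))
1/2640 + u(-70, 18) = 1/2640 + 1/(69 - 70) = 1/2640 + 1/(-1) = 1/2640 - 1 = -2639/2640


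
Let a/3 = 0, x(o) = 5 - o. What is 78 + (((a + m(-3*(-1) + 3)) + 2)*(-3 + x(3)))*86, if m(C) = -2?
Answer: 78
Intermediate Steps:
a = 0 (a = 3*0 = 0)
78 + (((a + m(-3*(-1) + 3)) + 2)*(-3 + x(3)))*86 = 78 + (((0 - 2) + 2)*(-3 + (5 - 1*3)))*86 = 78 + ((-2 + 2)*(-3 + (5 - 3)))*86 = 78 + (0*(-3 + 2))*86 = 78 + (0*(-1))*86 = 78 + 0*86 = 78 + 0 = 78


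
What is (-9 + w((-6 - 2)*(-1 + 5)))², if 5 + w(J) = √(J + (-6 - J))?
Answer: (14 - I*√6)² ≈ 190.0 - 68.586*I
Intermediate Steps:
w(J) = -5 + I*√6 (w(J) = -5 + √(J + (-6 - J)) = -5 + √(-6) = -5 + I*√6)
(-9 + w((-6 - 2)*(-1 + 5)))² = (-9 + (-5 + I*√6))² = (-14 + I*√6)²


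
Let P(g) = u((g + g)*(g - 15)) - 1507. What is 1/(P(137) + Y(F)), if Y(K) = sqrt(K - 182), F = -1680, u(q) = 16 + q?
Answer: 31937/1019973831 - 7*I*sqrt(38)/1019973831 ≈ 3.1312e-5 - 4.2306e-8*I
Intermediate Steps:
Y(K) = sqrt(-182 + K)
P(g) = -1491 + 2*g*(-15 + g) (P(g) = (16 + (g + g)*(g - 15)) - 1507 = (16 + (2*g)*(-15 + g)) - 1507 = (16 + 2*g*(-15 + g)) - 1507 = -1491 + 2*g*(-15 + g))
1/(P(137) + Y(F)) = 1/((-1491 + 2*137*(-15 + 137)) + sqrt(-182 - 1680)) = 1/((-1491 + 2*137*122) + sqrt(-1862)) = 1/((-1491 + 33428) + 7*I*sqrt(38)) = 1/(31937 + 7*I*sqrt(38))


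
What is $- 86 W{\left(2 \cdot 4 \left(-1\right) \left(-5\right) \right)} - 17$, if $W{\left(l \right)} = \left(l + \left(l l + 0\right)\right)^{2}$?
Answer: $-231305617$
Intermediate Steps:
$W{\left(l \right)} = \left(l + l^{2}\right)^{2}$ ($W{\left(l \right)} = \left(l + \left(l^{2} + 0\right)\right)^{2} = \left(l + l^{2}\right)^{2}$)
$- 86 W{\left(2 \cdot 4 \left(-1\right) \left(-5\right) \right)} - 17 = - 86 \left(2 \cdot 4 \left(-1\right) \left(-5\right)\right)^{2} \left(1 + 2 \cdot 4 \left(-1\right) \left(-5\right)\right)^{2} - 17 = - 86 \left(8 \left(-1\right) \left(-5\right)\right)^{2} \left(1 + 8 \left(-1\right) \left(-5\right)\right)^{2} - 17 = - 86 \left(\left(-8\right) \left(-5\right)\right)^{2} \left(1 - -40\right)^{2} - 17 = - 86 \cdot 40^{2} \left(1 + 40\right)^{2} - 17 = - 86 \cdot 1600 \cdot 41^{2} - 17 = - 86 \cdot 1600 \cdot 1681 - 17 = \left(-86\right) 2689600 - 17 = -231305600 - 17 = -231305617$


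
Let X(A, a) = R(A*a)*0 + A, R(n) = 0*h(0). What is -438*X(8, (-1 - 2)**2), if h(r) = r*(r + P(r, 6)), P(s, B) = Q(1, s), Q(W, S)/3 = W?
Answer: -3504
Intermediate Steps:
Q(W, S) = 3*W
P(s, B) = 3 (P(s, B) = 3*1 = 3)
h(r) = r*(3 + r) (h(r) = r*(r + 3) = r*(3 + r))
R(n) = 0 (R(n) = 0*(0*(3 + 0)) = 0*(0*3) = 0*0 = 0)
X(A, a) = A (X(A, a) = 0*0 + A = 0 + A = A)
-438*X(8, (-1 - 2)**2) = -438*8 = -3504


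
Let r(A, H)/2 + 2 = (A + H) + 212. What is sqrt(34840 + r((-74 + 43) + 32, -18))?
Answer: 3*sqrt(3914) ≈ 187.69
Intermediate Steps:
r(A, H) = 420 + 2*A + 2*H (r(A, H) = -4 + 2*((A + H) + 212) = -4 + 2*(212 + A + H) = -4 + (424 + 2*A + 2*H) = 420 + 2*A + 2*H)
sqrt(34840 + r((-74 + 43) + 32, -18)) = sqrt(34840 + (420 + 2*((-74 + 43) + 32) + 2*(-18))) = sqrt(34840 + (420 + 2*(-31 + 32) - 36)) = sqrt(34840 + (420 + 2*1 - 36)) = sqrt(34840 + (420 + 2 - 36)) = sqrt(34840 + 386) = sqrt(35226) = 3*sqrt(3914)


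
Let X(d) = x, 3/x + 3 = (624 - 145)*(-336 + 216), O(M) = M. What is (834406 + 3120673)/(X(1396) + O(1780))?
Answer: 75783268719/34106579 ≈ 2222.0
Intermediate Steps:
x = -1/19161 (x = 3/(-3 + (624 - 145)*(-336 + 216)) = 3/(-3 + 479*(-120)) = 3/(-3 - 57480) = 3/(-57483) = 3*(-1/57483) = -1/19161 ≈ -5.2189e-5)
X(d) = -1/19161
(834406 + 3120673)/(X(1396) + O(1780)) = (834406 + 3120673)/(-1/19161 + 1780) = 3955079/(34106579/19161) = 3955079*(19161/34106579) = 75783268719/34106579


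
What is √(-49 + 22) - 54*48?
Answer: -2592 + 3*I*√3 ≈ -2592.0 + 5.1962*I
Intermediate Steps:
√(-49 + 22) - 54*48 = √(-27) - 2592 = 3*I*√3 - 2592 = -2592 + 3*I*√3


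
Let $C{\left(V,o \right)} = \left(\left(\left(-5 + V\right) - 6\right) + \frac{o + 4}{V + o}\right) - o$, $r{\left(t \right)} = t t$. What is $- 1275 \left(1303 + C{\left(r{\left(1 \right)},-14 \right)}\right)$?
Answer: $- \frac{21676275}{13} \approx -1.6674 \cdot 10^{6}$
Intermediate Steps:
$r{\left(t \right)} = t^{2}$
$C{\left(V,o \right)} = -11 + V - o + \frac{4 + o}{V + o}$ ($C{\left(V,o \right)} = \left(\left(-11 + V\right) + \frac{4 + o}{V + o}\right) - o = \left(-11 + V + \frac{4 + o}{V + o}\right) - o = -11 + V - o + \frac{4 + o}{V + o}$)
$- 1275 \left(1303 + C{\left(r{\left(1 \right)},-14 \right)}\right) = - 1275 \left(1303 + \frac{4 + \left(1^{2}\right)^{2} - \left(-14\right)^{2} - 11 \cdot 1^{2} - -140}{1^{2} - 14}\right) = - 1275 \left(1303 + \frac{4 + 1^{2} - 196 - 11 + 140}{1 - 14}\right) = - 1275 \left(1303 + \frac{4 + 1 - 196 - 11 + 140}{-13}\right) = - 1275 \left(1303 - - \frac{62}{13}\right) = - 1275 \left(1303 + \frac{62}{13}\right) = \left(-1275\right) \frac{17001}{13} = - \frac{21676275}{13}$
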